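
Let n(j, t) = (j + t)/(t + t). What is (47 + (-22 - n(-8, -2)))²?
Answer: 2025/4 ≈ 506.25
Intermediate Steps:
n(j, t) = (j + t)/(2*t) (n(j, t) = (j + t)/((2*t)) = (j + t)*(1/(2*t)) = (j + t)/(2*t))
(47 + (-22 - n(-8, -2)))² = (47 + (-22 - (-8 - 2)/(2*(-2))))² = (47 + (-22 - (-1)*(-10)/(2*2)))² = (47 + (-22 - 1*5/2))² = (47 + (-22 - 5/2))² = (47 - 49/2)² = (45/2)² = 2025/4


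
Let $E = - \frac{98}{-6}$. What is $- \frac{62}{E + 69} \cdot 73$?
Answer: $- \frac{6789}{128} \approx -53.039$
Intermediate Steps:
$E = \frac{49}{3}$ ($E = \left(-98\right) \left(- \frac{1}{6}\right) = \frac{49}{3} \approx 16.333$)
$- \frac{62}{E + 69} \cdot 73 = - \frac{62}{\frac{49}{3} + 69} \cdot 73 = - \frac{62}{\frac{256}{3}} \cdot 73 = \left(-62\right) \frac{3}{256} \cdot 73 = \left(- \frac{93}{128}\right) 73 = - \frac{6789}{128}$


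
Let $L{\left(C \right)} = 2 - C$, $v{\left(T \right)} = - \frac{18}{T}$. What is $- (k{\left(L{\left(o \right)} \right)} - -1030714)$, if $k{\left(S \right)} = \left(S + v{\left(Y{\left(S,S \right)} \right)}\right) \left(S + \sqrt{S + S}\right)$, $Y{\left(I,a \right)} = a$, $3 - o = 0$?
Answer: $-1030697 - 17 i \sqrt{2} \approx -1.0307 \cdot 10^{6} - 24.042 i$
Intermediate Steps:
$o = 3$ ($o = 3 - 0 = 3 + 0 = 3$)
$k{\left(S \right)} = \left(S - \frac{18}{S}\right) \left(S + \sqrt{2} \sqrt{S}\right)$ ($k{\left(S \right)} = \left(S - \frac{18}{S}\right) \left(S + \sqrt{S + S}\right) = \left(S - \frac{18}{S}\right) \left(S + \sqrt{2 S}\right) = \left(S - \frac{18}{S}\right) \left(S + \sqrt{2} \sqrt{S}\right)$)
$- (k{\left(L{\left(o \right)} \right)} - -1030714) = - (\left(-18 + \left(2 - 3\right)^{2} + \sqrt{2} \left(2 - 3\right)^{\frac{3}{2}} - \frac{18 \sqrt{2}}{\sqrt{2 - 3}}\right) - -1030714) = - (\left(-18 + \left(2 - 3\right)^{2} + \sqrt{2} \left(2 - 3\right)^{\frac{3}{2}} - \frac{18 \sqrt{2}}{\sqrt{2 - 3}}\right) + 1030714) = - (\left(-18 + \left(-1\right)^{2} + \sqrt{2} \left(-1\right)^{\frac{3}{2}} - \frac{18 \sqrt{2}}{i}\right) + 1030714) = - (\left(-18 + 1 + \sqrt{2} \left(- i\right) - 18 \sqrt{2} \left(- i\right)\right) + 1030714) = - (\left(-18 + 1 - i \sqrt{2} + 18 i \sqrt{2}\right) + 1030714) = - (\left(-17 + 17 i \sqrt{2}\right) + 1030714) = - (1030697 + 17 i \sqrt{2}) = -1030697 - 17 i \sqrt{2}$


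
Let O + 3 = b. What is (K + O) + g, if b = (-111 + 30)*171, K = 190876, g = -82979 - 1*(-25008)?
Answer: 119051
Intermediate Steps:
g = -57971 (g = -82979 + 25008 = -57971)
b = -13851 (b = -81*171 = -13851)
O = -13854 (O = -3 - 13851 = -13854)
(K + O) + g = (190876 - 13854) - 57971 = 177022 - 57971 = 119051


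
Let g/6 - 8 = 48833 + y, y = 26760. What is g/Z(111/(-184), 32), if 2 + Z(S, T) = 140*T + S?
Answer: 83463504/823841 ≈ 101.31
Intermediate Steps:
Z(S, T) = -2 + S + 140*T (Z(S, T) = -2 + (140*T + S) = -2 + (S + 140*T) = -2 + S + 140*T)
g = 453606 (g = 48 + 6*(48833 + 26760) = 48 + 6*75593 = 48 + 453558 = 453606)
g/Z(111/(-184), 32) = 453606/(-2 + 111/(-184) + 140*32) = 453606/(-2 + 111*(-1/184) + 4480) = 453606/(-2 - 111/184 + 4480) = 453606/(823841/184) = 453606*(184/823841) = 83463504/823841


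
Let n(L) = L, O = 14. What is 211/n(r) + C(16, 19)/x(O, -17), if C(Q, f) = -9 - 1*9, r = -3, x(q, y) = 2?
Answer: -238/3 ≈ -79.333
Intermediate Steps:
C(Q, f) = -18 (C(Q, f) = -9 - 9 = -18)
211/n(r) + C(16, 19)/x(O, -17) = 211/(-3) - 18/2 = 211*(-⅓) - 18*½ = -211/3 - 9 = -238/3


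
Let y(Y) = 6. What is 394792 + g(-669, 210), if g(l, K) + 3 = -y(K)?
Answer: 394783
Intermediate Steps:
g(l, K) = -9 (g(l, K) = -3 - 1*6 = -3 - 6 = -9)
394792 + g(-669, 210) = 394792 - 9 = 394783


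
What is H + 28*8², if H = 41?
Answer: 1833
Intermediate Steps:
H + 28*8² = 41 + 28*8² = 41 + 28*64 = 41 + 1792 = 1833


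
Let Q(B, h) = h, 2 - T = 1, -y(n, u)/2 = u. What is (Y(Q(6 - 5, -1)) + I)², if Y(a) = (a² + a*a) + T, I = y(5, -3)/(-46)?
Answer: 4356/529 ≈ 8.2344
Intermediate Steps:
y(n, u) = -2*u
T = 1 (T = 2 - 1*1 = 2 - 1 = 1)
I = -3/23 (I = -2*(-3)/(-46) = 6*(-1/46) = -3/23 ≈ -0.13043)
Y(a) = 1 + 2*a² (Y(a) = (a² + a*a) + 1 = (a² + a²) + 1 = 2*a² + 1 = 1 + 2*a²)
(Y(Q(6 - 5, -1)) + I)² = ((1 + 2*(-1)²) - 3/23)² = ((1 + 2*1) - 3/23)² = ((1 + 2) - 3/23)² = (3 - 3/23)² = (66/23)² = 4356/529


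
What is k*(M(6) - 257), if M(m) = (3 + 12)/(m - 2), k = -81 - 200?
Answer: 284653/4 ≈ 71163.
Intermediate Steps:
k = -281
M(m) = 15/(-2 + m)
k*(M(6) - 257) = -281*(15/(-2 + 6) - 257) = -281*(15/4 - 257) = -281*(-1013/4) = 284653/4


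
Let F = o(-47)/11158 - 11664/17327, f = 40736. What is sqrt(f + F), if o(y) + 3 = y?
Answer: 3*sqrt(42294911594247997909)/96667333 ≈ 201.83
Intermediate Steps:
o(y) = -3 + y
F = -65506631/96667333 (F = (-3 - 47)/11158 - 11664/17327 = -50*1/11158 - 11664*1/17327 = -25/5579 - 11664/17327 = -65506631/96667333 ≈ -0.67765)
sqrt(f + F) = sqrt(40736 - 65506631/96667333) = sqrt(3937774970457/96667333) = 3*sqrt(42294911594247997909)/96667333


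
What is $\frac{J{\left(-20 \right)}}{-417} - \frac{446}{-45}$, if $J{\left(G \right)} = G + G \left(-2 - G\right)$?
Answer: $\frac{67694}{6255} \approx 10.822$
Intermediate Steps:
$\frac{J{\left(-20 \right)}}{-417} - \frac{446}{-45} = \frac{\left(-1\right) \left(-20\right) \left(1 - 20\right)}{-417} - \frac{446}{-45} = \left(-1\right) \left(-20\right) \left(-19\right) \left(- \frac{1}{417}\right) - - \frac{446}{45} = \left(-380\right) \left(- \frac{1}{417}\right) + \frac{446}{45} = \frac{380}{417} + \frac{446}{45} = \frac{67694}{6255}$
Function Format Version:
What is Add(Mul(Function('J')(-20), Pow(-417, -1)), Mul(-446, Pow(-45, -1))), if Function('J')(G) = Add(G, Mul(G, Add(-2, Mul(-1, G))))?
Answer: Rational(67694, 6255) ≈ 10.822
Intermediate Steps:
Add(Mul(Function('J')(-20), Pow(-417, -1)), Mul(-446, Pow(-45, -1))) = Add(Mul(Mul(-1, -20, Add(1, -20)), Pow(-417, -1)), Mul(-446, Pow(-45, -1))) = Add(Mul(Mul(-1, -20, -19), Rational(-1, 417)), Mul(-446, Rational(-1, 45))) = Add(Mul(-380, Rational(-1, 417)), Rational(446, 45)) = Add(Rational(380, 417), Rational(446, 45)) = Rational(67694, 6255)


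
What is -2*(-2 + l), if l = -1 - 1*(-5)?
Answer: -4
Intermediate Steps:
l = 4 (l = -1 + 5 = 4)
-2*(-2 + l) = -2*(-2 + 4) = -2*2 = -4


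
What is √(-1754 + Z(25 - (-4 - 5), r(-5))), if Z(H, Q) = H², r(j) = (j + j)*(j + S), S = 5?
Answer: I*√598 ≈ 24.454*I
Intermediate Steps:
r(j) = 2*j*(5 + j) (r(j) = (j + j)*(j + 5) = (2*j)*(5 + j) = 2*j*(5 + j))
√(-1754 + Z(25 - (-4 - 5), r(-5))) = √(-1754 + (25 - (-4 - 5))²) = √(-1754 + (25 - 1*(-9))²) = √(-1754 + (25 + 9)²) = √(-1754 + 34²) = √(-1754 + 1156) = √(-598) = I*√598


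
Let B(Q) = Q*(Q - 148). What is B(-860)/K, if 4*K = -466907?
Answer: -495360/66701 ≈ -7.4266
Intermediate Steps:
B(Q) = Q*(-148 + Q)
K = -466907/4 (K = (¼)*(-466907) = -466907/4 ≈ -1.1673e+5)
B(-860)/K = (-860*(-148 - 860))/(-466907/4) = -860*(-1008)*(-4/466907) = 866880*(-4/466907) = -495360/66701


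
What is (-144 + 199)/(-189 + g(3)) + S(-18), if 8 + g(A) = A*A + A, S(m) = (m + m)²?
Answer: 47941/37 ≈ 1295.7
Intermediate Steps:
S(m) = 4*m² (S(m) = (2*m)² = 4*m²)
g(A) = -8 + A + A² (g(A) = -8 + (A*A + A) = -8 + (A² + A) = -8 + (A + A²) = -8 + A + A²)
(-144 + 199)/(-189 + g(3)) + S(-18) = (-144 + 199)/(-189 + (-8 + 3 + 3²)) + 4*(-18)² = 55/(-189 + (-8 + 3 + 9)) + 4*324 = 55/(-189 + 4) + 1296 = 55/(-185) + 1296 = 55*(-1/185) + 1296 = -11/37 + 1296 = 47941/37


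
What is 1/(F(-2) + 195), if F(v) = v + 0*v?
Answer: 1/193 ≈ 0.0051813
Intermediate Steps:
F(v) = v (F(v) = v + 0 = v)
1/(F(-2) + 195) = 1/(-2 + 195) = 1/193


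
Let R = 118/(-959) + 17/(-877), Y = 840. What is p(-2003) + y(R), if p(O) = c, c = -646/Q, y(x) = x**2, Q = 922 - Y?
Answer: -227886799309866/29001486441809 ≈ -7.8578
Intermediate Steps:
Q = 82 (Q = 922 - 1*840 = 922 - 840 = 82)
R = -119789/841043 (R = 118*(-1/959) + 17*(-1/877) = -118/959 - 17/877 = -119789/841043 ≈ -0.14243)
c = -323/41 (c = -646/82 = -646*1/82 = -323/41 ≈ -7.8781)
p(O) = -323/41
p(-2003) + y(R) = -323/41 + (-119789/841043)**2 = -323/41 + 14349404521/707353327849 = -227886799309866/29001486441809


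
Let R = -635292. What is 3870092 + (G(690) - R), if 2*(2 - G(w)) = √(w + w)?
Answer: 4505386 - √345 ≈ 4.5054e+6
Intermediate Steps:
G(w) = 2 - √2*√w/2 (G(w) = 2 - √(w + w)/2 = 2 - √2*√w/2)
3870092 + (G(690) - R) = 3870092 + ((2 - √2*√690/2) - 1*(-635292)) = 3870092 + ((2 - √345) + 635292) = 3870092 + (635294 - √345) = 4505386 - √345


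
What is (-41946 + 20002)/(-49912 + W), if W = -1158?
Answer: 10972/25535 ≈ 0.42968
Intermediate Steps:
(-41946 + 20002)/(-49912 + W) = (-41946 + 20002)/(-49912 - 1158) = -21944/(-51070) = -21944*(-1/51070) = 10972/25535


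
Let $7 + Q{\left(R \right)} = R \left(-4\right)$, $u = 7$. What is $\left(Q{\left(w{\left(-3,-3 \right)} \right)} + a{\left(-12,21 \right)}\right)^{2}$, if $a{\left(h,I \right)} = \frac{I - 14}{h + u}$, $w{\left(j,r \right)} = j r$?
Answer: $\frac{49284}{25} \approx 1971.4$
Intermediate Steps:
$Q{\left(R \right)} = -7 - 4 R$ ($Q{\left(R \right)} = -7 + R \left(-4\right) = -7 - 4 R$)
$a{\left(h,I \right)} = \frac{-14 + I}{7 + h}$ ($a{\left(h,I \right)} = \frac{I - 14}{h + 7} = \frac{-14 + I}{7 + h}$)
$\left(Q{\left(w{\left(-3,-3 \right)} \right)} + a{\left(-12,21 \right)}\right)^{2} = \left(\left(-7 - 4 \left(\left(-3\right) \left(-3\right)\right)\right) + \frac{-14 + 21}{7 - 12}\right)^{2} = \left(\left(-7 - 36\right) + \frac{1}{-5} \cdot 7\right)^{2} = \left(\left(-7 - 36\right) - \frac{7}{5}\right)^{2} = \left(-43 - \frac{7}{5}\right)^{2} = \left(- \frac{222}{5}\right)^{2} = \frac{49284}{25}$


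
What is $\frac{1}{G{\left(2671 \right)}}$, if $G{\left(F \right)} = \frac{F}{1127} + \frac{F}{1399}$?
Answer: $\frac{1576673}{6746946} \approx 0.23369$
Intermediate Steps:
$G{\left(F \right)} = \frac{2526 F}{1576673}$ ($G{\left(F \right)} = F \frac{1}{1127} + F \frac{1}{1399} = \frac{F}{1127} + \frac{F}{1399} = \frac{2526 F}{1576673}$)
$\frac{1}{G{\left(2671 \right)}} = \frac{1}{\frac{2526}{1576673} \cdot 2671} = \frac{1}{\frac{6746946}{1576673}} = \frac{1576673}{6746946}$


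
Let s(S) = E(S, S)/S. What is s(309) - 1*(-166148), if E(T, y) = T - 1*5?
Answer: 51340036/309 ≈ 1.6615e+5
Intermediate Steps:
E(T, y) = -5 + T (E(T, y) = T - 5 = -5 + T)
s(S) = (-5 + S)/S
s(309) - 1*(-166148) = (-5 + 309)/309 - 1*(-166148) = (1/309)*304 + 166148 = 304/309 + 166148 = 51340036/309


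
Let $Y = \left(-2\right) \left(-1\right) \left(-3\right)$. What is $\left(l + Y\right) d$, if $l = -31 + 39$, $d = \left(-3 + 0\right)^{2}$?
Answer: $18$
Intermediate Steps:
$d = 9$ ($d = \left(-3\right)^{2} = 9$)
$Y = -6$ ($Y = 2 \left(-3\right) = -6$)
$l = 8$
$\left(l + Y\right) d = \left(8 - 6\right) 9 = 2 \cdot 9 = 18$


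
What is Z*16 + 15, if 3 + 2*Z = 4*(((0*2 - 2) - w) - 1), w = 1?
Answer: -137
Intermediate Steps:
Z = -19/2 (Z = -3/2 + (4*(((0*2 - 2) - 1*1) - 1))/2 = -3/2 + (4*(((0 - 2) - 1) - 1))/2 = -3/2 + (4*((-2 - 1) - 1))/2 = -3/2 + (4*(-3 - 1))/2 = -3/2 + (4*(-4))/2 = -3/2 + (½)*(-16) = -3/2 - 8 = -19/2 ≈ -9.5000)
Z*16 + 15 = -19/2*16 + 15 = -152 + 15 = -137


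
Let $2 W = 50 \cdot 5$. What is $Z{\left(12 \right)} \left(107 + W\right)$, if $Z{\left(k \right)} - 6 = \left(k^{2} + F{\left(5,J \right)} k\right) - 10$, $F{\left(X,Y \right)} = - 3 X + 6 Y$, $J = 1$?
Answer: $7424$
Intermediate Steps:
$Z{\left(k \right)} = -4 + k^{2} - 9 k$ ($Z{\left(k \right)} = 6 - \left(10 - k^{2} - \left(\left(-3\right) 5 + 6 \cdot 1\right) k\right) = 6 - \left(10 - k^{2} - \left(-15 + 6\right) k\right) = 6 - \left(10 - k^{2} + 9 k\right) = -4 + k^{2} - 9 k$)
$W = 125$ ($W = \frac{50 \cdot 5}{2} = \frac{1}{2} \cdot 250 = 125$)
$Z{\left(12 \right)} \left(107 + W\right) = \left(-4 + 12^{2} - 108\right) \left(107 + 125\right) = \left(-4 + 144 - 108\right) 232 = 32 \cdot 232 = 7424$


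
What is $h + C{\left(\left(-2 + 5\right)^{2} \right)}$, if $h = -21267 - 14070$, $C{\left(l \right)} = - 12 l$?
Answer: $-35445$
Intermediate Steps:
$h = -35337$ ($h = -21267 - 14070 = -35337$)
$h + C{\left(\left(-2 + 5\right)^{2} \right)} = -35337 - 12 \left(-2 + 5\right)^{2} = -35337 - 12 \cdot 3^{2} = -35337 - 108 = -35445$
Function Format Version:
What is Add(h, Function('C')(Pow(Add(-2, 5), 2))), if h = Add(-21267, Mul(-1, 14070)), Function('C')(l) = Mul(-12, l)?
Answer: -35445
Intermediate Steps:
h = -35337 (h = Add(-21267, -14070) = -35337)
Add(h, Function('C')(Pow(Add(-2, 5), 2))) = Add(-35337, Mul(-12, Pow(Add(-2, 5), 2))) = Add(-35337, Mul(-12, Pow(3, 2))) = Add(-35337, Mul(-12, 9)) = Add(-35337, -108) = -35445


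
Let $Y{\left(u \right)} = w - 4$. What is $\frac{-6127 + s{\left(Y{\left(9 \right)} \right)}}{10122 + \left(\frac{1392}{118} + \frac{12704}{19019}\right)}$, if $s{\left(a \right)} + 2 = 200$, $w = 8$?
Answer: $- \frac{6653055409}{11372095522} \approx -0.58503$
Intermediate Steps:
$Y{\left(u \right)} = 4$ ($Y{\left(u \right)} = 8 - 4 = 4$)
$s{\left(a \right)} = 198$ ($s{\left(a \right)} = -2 + 200 = 198$)
$\frac{-6127 + s{\left(Y{\left(9 \right)} \right)}}{10122 + \left(\frac{1392}{118} + \frac{12704}{19019}\right)} = \frac{-6127 + 198}{10122 + \left(\frac{1392}{118} + \frac{12704}{19019}\right)} = - \frac{5929}{10122 + \left(1392 \cdot \frac{1}{118} + 12704 \cdot \frac{1}{19019}\right)} = - \frac{5929}{10122 + \left(\frac{696}{59} + \frac{12704}{19019}\right)} = - \frac{5929}{10122 + \frac{13986760}{1122121}} = - \frac{5929}{\frac{11372095522}{1122121}} = \left(-5929\right) \frac{1122121}{11372095522} = - \frac{6653055409}{11372095522}$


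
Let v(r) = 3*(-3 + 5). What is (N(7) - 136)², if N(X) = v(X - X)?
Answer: 16900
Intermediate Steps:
v(r) = 6 (v(r) = 3*2 = 6)
N(X) = 6
(N(7) - 136)² = (6 - 136)² = (-130)² = 16900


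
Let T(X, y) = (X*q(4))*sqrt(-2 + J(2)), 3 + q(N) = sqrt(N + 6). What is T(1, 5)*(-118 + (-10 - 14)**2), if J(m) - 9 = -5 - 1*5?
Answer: 458*I*sqrt(3)*(-3 + sqrt(10)) ≈ 128.73*I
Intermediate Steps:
J(m) = -1 (J(m) = 9 + (-5 - 1*5) = 9 + (-5 - 5) = 9 - 10 = -1)
q(N) = -3 + sqrt(6 + N) (q(N) = -3 + sqrt(N + 6) = -3 + sqrt(6 + N))
T(X, y) = I*X*sqrt(3)*(-3 + sqrt(10)) (T(X, y) = (X*(-3 + sqrt(6 + 4)))*sqrt(-2 - 1) = (X*(-3 + sqrt(10)))*sqrt(-3) = (X*(-3 + sqrt(10)))*(I*sqrt(3)) = I*X*sqrt(3)*(-3 + sqrt(10)))
T(1, 5)*(-118 + (-10 - 14)**2) = (I*1*(sqrt(30) - 3*sqrt(3)))*(-118 + (-10 - 14)**2) = (I*(sqrt(30) - 3*sqrt(3)))*(-118 + (-24)**2) = (I*(sqrt(30) - 3*sqrt(3)))*(-118 + 576) = (I*(sqrt(30) - 3*sqrt(3)))*458 = 458*I*(sqrt(30) - 3*sqrt(3))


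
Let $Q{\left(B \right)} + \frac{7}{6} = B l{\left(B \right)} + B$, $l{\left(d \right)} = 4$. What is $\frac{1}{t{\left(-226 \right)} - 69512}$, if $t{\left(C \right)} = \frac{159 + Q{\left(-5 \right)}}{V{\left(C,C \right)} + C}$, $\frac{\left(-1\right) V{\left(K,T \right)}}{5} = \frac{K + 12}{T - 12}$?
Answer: $- \frac{164574}{11439962731} \approx -1.4386 \cdot 10^{-5}$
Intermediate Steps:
$Q{\left(B \right)} = - \frac{7}{6} + 5 B$ ($Q{\left(B \right)} = - \frac{7}{6} + \left(B 4 + B\right) = - \frac{7}{6} + \left(4 B + B\right) = - \frac{7}{6} + 5 B$)
$V{\left(K,T \right)} = - \frac{5 \left(12 + K\right)}{-12 + T}$ ($V{\left(K,T \right)} = - 5 \frac{K + 12}{T - 12} = - 5 \frac{12 + K}{-12 + T} = - \frac{5 \left(12 + K\right)}{-12 + T}$)
$t{\left(C \right)} = \frac{797}{6 \left(C + \frac{5 \left(-12 - C\right)}{-12 + C}\right)}$ ($t{\left(C \right)} = \frac{159 + \left(- \frac{7}{6} + 5 \left(-5\right)\right)}{\frac{5 \left(-12 - C\right)}{-12 + C} + C} = \frac{159 - \frac{157}{6}}{C + \frac{5 \left(-12 - C\right)}{-12 + C}} = \frac{797}{6 \left(C + \frac{5 \left(-12 - C\right)}{-12 + C}\right)}$)
$\frac{1}{t{\left(-226 \right)} - 69512} = \frac{1}{\frac{797 \left(-12 - 226\right)}{6 \left(-60 + \left(-226\right)^{2} - -3842\right)} - 69512} = \frac{1}{\frac{797}{6} \frac{1}{-60 + 51076 + 3842} \left(-238\right) - 69512} = \frac{1}{\frac{797}{6} \cdot \frac{1}{54858} \left(-238\right) - 69512} = \frac{1}{- \frac{94843}{164574} - 69512} = \frac{1}{- \frac{11439962731}{164574}} = - \frac{164574}{11439962731}$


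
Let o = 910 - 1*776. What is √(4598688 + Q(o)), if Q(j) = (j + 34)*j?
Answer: 20*√11553 ≈ 2149.7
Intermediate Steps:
o = 134 (o = 910 - 776 = 134)
Q(j) = j*(34 + j) (Q(j) = (34 + j)*j = j*(34 + j))
√(4598688 + Q(o)) = √(4598688 + 134*(34 + 134)) = √(4598688 + 134*168) = √(4598688 + 22512) = √4621200 = 20*√11553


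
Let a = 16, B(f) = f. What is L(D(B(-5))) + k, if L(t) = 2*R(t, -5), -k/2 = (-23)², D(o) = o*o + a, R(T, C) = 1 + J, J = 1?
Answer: -1054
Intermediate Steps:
R(T, C) = 2 (R(T, C) = 1 + 1 = 2)
D(o) = 16 + o² (D(o) = o*o + 16 = o² + 16 = 16 + o²)
k = -1058 (k = -2*(-23)² = -2*529 = -1058)
L(t) = 4 (L(t) = 2*2 = 4)
L(D(B(-5))) + k = 4 - 1058 = -1054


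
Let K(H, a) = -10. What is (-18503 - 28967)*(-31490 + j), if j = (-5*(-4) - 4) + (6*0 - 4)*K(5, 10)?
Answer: 1492171980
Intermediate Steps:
j = 56 (j = (-5*(-4) - 4) + (6*0 - 4)*(-10) = (20 - 4) + (0 - 4)*(-10) = 16 - 4*(-10) = 16 + 40 = 56)
(-18503 - 28967)*(-31490 + j) = (-18503 - 28967)*(-31490 + 56) = -47470*(-31434) = 1492171980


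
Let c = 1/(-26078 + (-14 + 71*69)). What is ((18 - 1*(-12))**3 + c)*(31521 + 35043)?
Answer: 38088652937436/21193 ≈ 1.7972e+9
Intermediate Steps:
c = -1/21193 (c = 1/(-26078 + (-14 + 4899)) = 1/(-26078 + 4885) = 1/(-21193) = -1/21193 ≈ -4.7185e-5)
((18 - 1*(-12))**3 + c)*(31521 + 35043) = ((18 - 1*(-12))**3 - 1/21193)*(31521 + 35043) = ((18 + 12)**3 - 1/21193)*66564 = (30**3 - 1/21193)*66564 = (27000 - 1/21193)*66564 = (572210999/21193)*66564 = 38088652937436/21193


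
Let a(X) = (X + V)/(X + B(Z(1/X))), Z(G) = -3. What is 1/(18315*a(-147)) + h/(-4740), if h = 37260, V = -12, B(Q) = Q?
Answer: -120559529/15336981 ≈ -7.8607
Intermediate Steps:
a(X) = (-12 + X)/(-3 + X) (a(X) = (X - 12)/(X - 3) = (-12 + X)/(-3 + X))
1/(18315*a(-147)) + h/(-4740) = 1/(18315*(((-12 - 147)/(-3 - 147)))) + 37260/(-4740) = 1/(18315*((-159/(-150)))) + 37260*(-1/4740) = 1/(18315*((-1/150*(-159)))) - 621/79 = 1/(18315*(53/50)) - 621/79 = (1/18315)*(50/53) - 621/79 = 10/194139 - 621/79 = -120559529/15336981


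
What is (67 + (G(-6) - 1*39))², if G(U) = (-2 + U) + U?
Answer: 196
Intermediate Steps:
G(U) = -2 + 2*U
(67 + (G(-6) - 1*39))² = (67 + ((-2 + 2*(-6)) - 1*39))² = (67 + ((-2 - 12) - 39))² = (67 + (-14 - 39))² = (67 - 53)² = 14² = 196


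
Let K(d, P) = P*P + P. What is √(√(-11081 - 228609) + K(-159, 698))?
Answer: √(487902 + I*√239690) ≈ 698.5 + 0.35*I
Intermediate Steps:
K(d, P) = P + P² (K(d, P) = P² + P = P + P²)
√(√(-11081 - 228609) + K(-159, 698)) = √(√(-11081 - 228609) + 698*(1 + 698)) = √(√(-239690) + 698*699) = √(I*√239690 + 487902) = √(487902 + I*√239690)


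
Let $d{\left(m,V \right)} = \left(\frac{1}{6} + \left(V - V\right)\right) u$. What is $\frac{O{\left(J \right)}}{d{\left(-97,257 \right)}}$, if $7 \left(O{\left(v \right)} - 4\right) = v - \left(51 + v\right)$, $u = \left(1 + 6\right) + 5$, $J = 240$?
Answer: $- \frac{23}{14} \approx -1.6429$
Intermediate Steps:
$u = 12$ ($u = 7 + 5 = 12$)
$O{\left(v \right)} = - \frac{23}{7}$ ($O{\left(v \right)} = 4 + \frac{v - \left(51 + v\right)}{7} = 4 + \frac{1}{7} \left(-51\right) = 4 - \frac{51}{7} = - \frac{23}{7}$)
$d{\left(m,V \right)} = 2$ ($d{\left(m,V \right)} = \left(\frac{1}{6} + \left(V - V\right)\right) 12 = \left(\frac{1}{6} + 0\right) 12 = \frac{1}{6} \cdot 12 = 2$)
$\frac{O{\left(J \right)}}{d{\left(-97,257 \right)}} = - \frac{23}{7 \cdot 2} = \left(- \frac{23}{7}\right) \frac{1}{2} = - \frac{23}{14}$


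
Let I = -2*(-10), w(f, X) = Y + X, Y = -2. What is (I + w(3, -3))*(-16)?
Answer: -240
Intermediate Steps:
w(f, X) = -2 + X
I = 20
(I + w(3, -3))*(-16) = (20 + (-2 - 3))*(-16) = (20 - 5)*(-16) = 15*(-16) = -240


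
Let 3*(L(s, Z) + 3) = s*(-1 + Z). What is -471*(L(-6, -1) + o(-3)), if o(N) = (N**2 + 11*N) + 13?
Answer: 4710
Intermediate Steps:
o(N) = 13 + N**2 + 11*N
L(s, Z) = -3 + s*(-1 + Z)/3 (L(s, Z) = -3 + (s*(-1 + Z))/3 = -3 + s*(-1 + Z)/3)
-471*(L(-6, -1) + o(-3)) = -471*((-3 - 1/3*(-6) + (1/3)*(-1)*(-6)) + (13 + (-3)**2 + 11*(-3))) = -471*((-3 + 2 + 2) + (13 + 9 - 33)) = -471*(1 - 11) = -471*(-10) = 4710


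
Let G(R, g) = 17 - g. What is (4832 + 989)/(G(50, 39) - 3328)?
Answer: -5821/3350 ≈ -1.7376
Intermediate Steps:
(4832 + 989)/(G(50, 39) - 3328) = (4832 + 989)/((17 - 1*39) - 3328) = 5821/((17 - 39) - 3328) = 5821/(-22 - 3328) = 5821/(-3350) = 5821*(-1/3350) = -5821/3350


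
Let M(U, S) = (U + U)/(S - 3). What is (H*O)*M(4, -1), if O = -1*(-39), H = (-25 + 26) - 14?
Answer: 1014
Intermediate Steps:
M(U, S) = 2*U/(-3 + S) (M(U, S) = (2*U)/(-3 + S) = 2*U/(-3 + S))
H = -13 (H = 1 - 14 = -13)
O = 39
(H*O)*M(4, -1) = (-13*39)*(2*4/(-3 - 1)) = -1014*4/(-4) = -1014*4*(-1)/4 = -507*(-2) = 1014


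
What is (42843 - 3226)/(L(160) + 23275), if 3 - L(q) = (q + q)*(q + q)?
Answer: -39617/79122 ≈ -0.50071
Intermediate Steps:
L(q) = 3 - 4*q**2 (L(q) = 3 - (q + q)*(q + q) = 3 - 2*q*2*q = 3 - 4*q**2)
(42843 - 3226)/(L(160) + 23275) = (42843 - 3226)/((3 - 4*160**2) + 23275) = 39617/((3 - 4*25600) + 23275) = 39617/((3 - 102400) + 23275) = 39617/(-102397 + 23275) = 39617/(-79122) = 39617*(-1/79122) = -39617/79122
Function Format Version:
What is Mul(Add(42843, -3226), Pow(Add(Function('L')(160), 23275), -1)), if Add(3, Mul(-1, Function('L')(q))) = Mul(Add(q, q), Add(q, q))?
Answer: Rational(-39617, 79122) ≈ -0.50071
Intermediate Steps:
Function('L')(q) = Add(3, Mul(-4, Pow(q, 2))) (Function('L')(q) = Add(3, Mul(-1, Mul(Add(q, q), Add(q, q)))) = Add(3, Mul(-1, Mul(Mul(2, q), Mul(2, q)))) = Add(3, Mul(-1, Mul(4, Pow(q, 2)))) = Add(3, Mul(-4, Pow(q, 2))))
Mul(Add(42843, -3226), Pow(Add(Function('L')(160), 23275), -1)) = Mul(Add(42843, -3226), Pow(Add(Add(3, Mul(-4, Pow(160, 2))), 23275), -1)) = Mul(39617, Pow(Add(Add(3, Mul(-4, 25600)), 23275), -1)) = Mul(39617, Pow(Add(Add(3, -102400), 23275), -1)) = Mul(39617, Pow(Add(-102397, 23275), -1)) = Mul(39617, Pow(-79122, -1)) = Mul(39617, Rational(-1, 79122)) = Rational(-39617, 79122)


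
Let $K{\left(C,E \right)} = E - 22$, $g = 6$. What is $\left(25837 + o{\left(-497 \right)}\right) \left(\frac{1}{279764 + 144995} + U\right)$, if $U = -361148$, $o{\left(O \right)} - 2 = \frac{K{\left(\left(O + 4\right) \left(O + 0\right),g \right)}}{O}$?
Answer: $- \frac{1969973733495838669}{211105223} \approx -9.3317 \cdot 10^{9}$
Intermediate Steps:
$K{\left(C,E \right)} = -22 + E$
$o{\left(O \right)} = 2 - \frac{16}{O}$ ($o{\left(O \right)} = 2 + \frac{-22 + 6}{O} = 2 - \frac{16}{O}$)
$\left(25837 + o{\left(-497 \right)}\right) \left(\frac{1}{279764 + 144995} + U\right) = \left(25837 + \left(2 - \frac{16}{-497}\right)\right) \left(\frac{1}{279764 + 144995} - 361148\right) = \left(25837 + \left(2 - - \frac{16}{497}\right)\right) \left(\frac{1}{424759} - 361148\right) = \left(25837 + \left(2 + \frac{16}{497}\right)\right) \left(\frac{1}{424759} - 361148\right) = \left(25837 + \frac{1010}{497}\right) \left(- \frac{153400863331}{424759}\right) = \frac{12841999}{497} \left(- \frac{153400863331}{424759}\right) = - \frac{1969973733495838669}{211105223}$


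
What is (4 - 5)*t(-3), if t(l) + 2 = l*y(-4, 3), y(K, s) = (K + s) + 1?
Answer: 2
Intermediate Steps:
y(K, s) = 1 + K + s
t(l) = -2 (t(l) = -2 + l*(1 - 4 + 3) = -2 + l*0 = -2 + 0 = -2)
(4 - 5)*t(-3) = (4 - 5)*(-2) = -1*(-2) = 2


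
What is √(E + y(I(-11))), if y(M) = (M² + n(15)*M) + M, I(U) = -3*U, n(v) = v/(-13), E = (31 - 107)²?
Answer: √1159327/13 ≈ 82.825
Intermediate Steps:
E = 5776 (E = (-76)² = 5776)
n(v) = -v/13 (n(v) = v*(-1/13) = -v/13)
y(M) = M² - 2*M/13 (y(M) = (M² + (-1/13*15)*M) + M = (M² - 15*M/13) + M = M² - 2*M/13)
√(E + y(I(-11))) = √(5776 + (-3*(-11))*(-2 + 13*(-3*(-11)))/13) = √(5776 + (1/13)*33*(-2 + 13*33)) = √(5776 + (1/13)*33*(-2 + 429)) = √(5776 + (1/13)*33*427) = √(5776 + 14091/13) = √(89179/13) = √1159327/13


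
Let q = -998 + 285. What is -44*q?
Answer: 31372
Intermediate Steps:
q = -713
-44*q = -44*(-713) = 31372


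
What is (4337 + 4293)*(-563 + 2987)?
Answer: 20919120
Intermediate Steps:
(4337 + 4293)*(-563 + 2987) = 8630*2424 = 20919120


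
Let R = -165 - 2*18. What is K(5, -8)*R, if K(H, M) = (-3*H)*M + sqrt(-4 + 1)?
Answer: -24120 - 201*I*sqrt(3) ≈ -24120.0 - 348.14*I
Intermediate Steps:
K(H, M) = I*sqrt(3) - 3*H*M (K(H, M) = -3*H*M + sqrt(-3) = -3*H*M + I*sqrt(3) = I*sqrt(3) - 3*H*M)
R = -201 (R = -165 - 36 = -201)
K(5, -8)*R = (I*sqrt(3) - 3*5*(-8))*(-201) = (I*sqrt(3) + 120)*(-201) = (120 + I*sqrt(3))*(-201) = -24120 - 201*I*sqrt(3)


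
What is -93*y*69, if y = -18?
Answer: 115506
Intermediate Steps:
-93*y*69 = -93*(-18)*69 = 1674*69 = 115506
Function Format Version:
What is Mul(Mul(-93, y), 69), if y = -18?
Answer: 115506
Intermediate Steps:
Mul(Mul(-93, y), 69) = Mul(Mul(-93, -18), 69) = Mul(1674, 69) = 115506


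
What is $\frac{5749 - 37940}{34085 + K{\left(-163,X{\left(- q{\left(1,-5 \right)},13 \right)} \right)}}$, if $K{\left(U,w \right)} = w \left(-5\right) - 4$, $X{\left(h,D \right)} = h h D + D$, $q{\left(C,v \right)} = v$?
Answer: $- \frac{32191}{32391} \approx -0.99383$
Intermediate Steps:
$X{\left(h,D \right)} = D + D h^{2}$ ($X{\left(h,D \right)} = h^{2} D + D = D h^{2} + D = D + D h^{2}$)
$K{\left(U,w \right)} = -4 - 5 w$ ($K{\left(U,w \right)} = - 5 w - 4 = -4 - 5 w$)
$\frac{5749 - 37940}{34085 + K{\left(-163,X{\left(- q{\left(1,-5 \right)},13 \right)} \right)}} = \frac{5749 - 37940}{34085 - \left(4 + 5 \cdot 13 \left(1 + \left(\left(-1\right) \left(-5\right)\right)^{2}\right)\right)} = - \frac{32191}{34085 - \left(4 + 5 \cdot 13 \left(1 + 5^{2}\right)\right)} = - \frac{32191}{34085 - \left(4 + 5 \cdot 13 \left(1 + 25\right)\right)} = - \frac{32191}{34085 - \left(4 + 5 \cdot 13 \cdot 26\right)} = - \frac{32191}{34085 - 1694} = - \frac{32191}{32391}$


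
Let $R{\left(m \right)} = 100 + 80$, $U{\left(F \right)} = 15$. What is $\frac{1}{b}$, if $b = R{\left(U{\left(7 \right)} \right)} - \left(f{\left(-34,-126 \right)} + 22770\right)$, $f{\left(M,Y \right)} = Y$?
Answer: $- \frac{1}{22464} \approx -4.4516 \cdot 10^{-5}$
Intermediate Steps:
$R{\left(m \right)} = 180$
$b = -22464$ ($b = 180 - \left(-126 + 22770\right) = 180 - 22644 = -22464$)
$\frac{1}{b} = \frac{1}{-22464} = - \frac{1}{22464}$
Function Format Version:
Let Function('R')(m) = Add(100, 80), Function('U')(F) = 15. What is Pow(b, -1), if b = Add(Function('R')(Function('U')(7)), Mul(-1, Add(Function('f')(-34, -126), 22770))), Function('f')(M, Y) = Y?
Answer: Rational(-1, 22464) ≈ -4.4516e-5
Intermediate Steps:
Function('R')(m) = 180
b = -22464 (b = Add(180, Mul(-1, Add(-126, 22770))) = Add(180, Mul(-1, 22644)) = Add(180, -22644) = -22464)
Pow(b, -1) = Pow(-22464, -1) = Rational(-1, 22464)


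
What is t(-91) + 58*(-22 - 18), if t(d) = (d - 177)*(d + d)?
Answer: 46456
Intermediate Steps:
t(d) = 2*d*(-177 + d) (t(d) = (-177 + d)*(2*d) = 2*d*(-177 + d))
t(-91) + 58*(-22 - 18) = 2*(-91)*(-177 - 91) + 58*(-22 - 18) = 2*(-91)*(-268) + 58*(-40) = 48776 - 2320 = 46456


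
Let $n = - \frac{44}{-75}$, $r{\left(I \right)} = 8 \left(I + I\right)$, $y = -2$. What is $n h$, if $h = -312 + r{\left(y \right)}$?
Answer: $- \frac{15136}{75} \approx -201.81$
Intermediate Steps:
$r{\left(I \right)} = 16 I$ ($r{\left(I \right)} = 8 \cdot 2 I = 16 I$)
$n = \frac{44}{75}$ ($n = \left(-44\right) \left(- \frac{1}{75}\right) = \frac{44}{75} \approx 0.58667$)
$h = -344$ ($h = -312 + 16 \left(-2\right) = -312 - 32 = -344$)
$n h = \frac{44}{75} \left(-344\right) = - \frac{15136}{75}$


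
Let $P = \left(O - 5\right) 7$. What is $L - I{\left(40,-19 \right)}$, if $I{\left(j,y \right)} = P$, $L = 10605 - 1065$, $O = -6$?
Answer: $9617$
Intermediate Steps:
$P = -77$ ($P = \left(-6 - 5\right) 7 = \left(-11\right) 7 = -77$)
$L = 9540$ ($L = 10605 - 1065 = 9540$)
$I{\left(j,y \right)} = -77$
$L - I{\left(40,-19 \right)} = 9540 - -77 = 9540 + 77 = 9617$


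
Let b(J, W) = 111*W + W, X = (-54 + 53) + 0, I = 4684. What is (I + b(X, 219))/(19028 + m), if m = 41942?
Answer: 218/455 ≈ 0.47912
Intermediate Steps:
X = -1 (X = -1 + 0 = -1)
b(J, W) = 112*W
(I + b(X, 219))/(19028 + m) = (4684 + 112*219)/(19028 + 41942) = (4684 + 24528)/60970 = 29212*(1/60970) = 218/455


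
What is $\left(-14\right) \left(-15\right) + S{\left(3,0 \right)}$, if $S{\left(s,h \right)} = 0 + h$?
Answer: $210$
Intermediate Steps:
$S{\left(s,h \right)} = h$
$\left(-14\right) \left(-15\right) + S{\left(3,0 \right)} = \left(-14\right) \left(-15\right) + 0 = 210 + 0 = 210$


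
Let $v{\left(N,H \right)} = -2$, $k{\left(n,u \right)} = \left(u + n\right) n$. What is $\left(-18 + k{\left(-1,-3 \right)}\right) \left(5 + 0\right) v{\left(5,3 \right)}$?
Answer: $140$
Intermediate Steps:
$k{\left(n,u \right)} = n \left(n + u\right)$ ($k{\left(n,u \right)} = \left(n + u\right) n = n \left(n + u\right)$)
$\left(-18 + k{\left(-1,-3 \right)}\right) \left(5 + 0\right) v{\left(5,3 \right)} = \left(-18 - \left(-1 - 3\right)\right) \left(5 + 0\right) \left(-2\right) = \left(-18 - -4\right) 5 \left(-2\right) = \left(-18 + 4\right) \left(-10\right) = \left(-14\right) \left(-10\right) = 140$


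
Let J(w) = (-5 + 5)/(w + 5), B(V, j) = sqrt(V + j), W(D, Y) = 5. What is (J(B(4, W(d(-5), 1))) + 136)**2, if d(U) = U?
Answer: 18496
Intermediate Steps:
J(w) = 0 (J(w) = 0/(5 + w) = 0)
(J(B(4, W(d(-5), 1))) + 136)**2 = (0 + 136)**2 = 136**2 = 18496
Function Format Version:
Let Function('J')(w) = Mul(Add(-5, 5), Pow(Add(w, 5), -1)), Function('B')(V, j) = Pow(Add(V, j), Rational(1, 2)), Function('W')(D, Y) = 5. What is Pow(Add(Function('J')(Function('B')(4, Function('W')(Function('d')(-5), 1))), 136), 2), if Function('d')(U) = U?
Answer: 18496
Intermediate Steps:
Function('J')(w) = 0 (Function('J')(w) = Mul(0, Pow(Add(5, w), -1)) = 0)
Pow(Add(Function('J')(Function('B')(4, Function('W')(Function('d')(-5), 1))), 136), 2) = Pow(Add(0, 136), 2) = Pow(136, 2) = 18496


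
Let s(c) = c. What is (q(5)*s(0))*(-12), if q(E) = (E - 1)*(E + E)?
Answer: 0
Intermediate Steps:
q(E) = 2*E*(-1 + E) (q(E) = (-1 + E)*(2*E) = 2*E*(-1 + E))
(q(5)*s(0))*(-12) = ((2*5*(-1 + 5))*0)*(-12) = ((2*5*4)*0)*(-12) = (40*0)*(-12) = 0*(-12) = 0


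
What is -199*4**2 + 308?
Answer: -2876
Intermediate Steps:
-199*4**2 + 308 = -199*16 + 308 = -3184 + 308 = -2876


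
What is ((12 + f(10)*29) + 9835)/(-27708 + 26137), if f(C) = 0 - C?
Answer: -9557/1571 ≈ -6.0834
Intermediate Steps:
f(C) = -C
((12 + f(10)*29) + 9835)/(-27708 + 26137) = ((12 - 1*10*29) + 9835)/(-27708 + 26137) = ((12 - 10*29) + 9835)/(-1571) = ((12 - 290) + 9835)*(-1/1571) = (-278 + 9835)*(-1/1571) = 9557*(-1/1571) = -9557/1571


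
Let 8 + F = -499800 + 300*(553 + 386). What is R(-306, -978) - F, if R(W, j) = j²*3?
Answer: 3087560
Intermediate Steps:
R(W, j) = 3*j²
F = -218108 (F = -8 + (-499800 + 300*(553 + 386)) = -8 + (-499800 + 300*939) = -8 + (-499800 + 281700) = -8 - 218100 = -218108)
R(-306, -978) - F = 3*(-978)² - 1*(-218108) = 3*956484 + 218108 = 2869452 + 218108 = 3087560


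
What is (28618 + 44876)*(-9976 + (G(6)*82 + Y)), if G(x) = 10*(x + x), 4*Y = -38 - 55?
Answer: -23407839/2 ≈ -1.1704e+7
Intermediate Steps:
Y = -93/4 (Y = (-38 - 55)/4 = (¼)*(-93) = -93/4 ≈ -23.250)
G(x) = 20*x (G(x) = 10*(2*x) = 20*x)
(28618 + 44876)*(-9976 + (G(6)*82 + Y)) = (28618 + 44876)*(-9976 + ((20*6)*82 - 93/4)) = 73494*(-9976 + (120*82 - 93/4)) = 73494*(-9976 + (9840 - 93/4)) = 73494*(-9976 + 39267/4) = 73494*(-637/4) = -23407839/2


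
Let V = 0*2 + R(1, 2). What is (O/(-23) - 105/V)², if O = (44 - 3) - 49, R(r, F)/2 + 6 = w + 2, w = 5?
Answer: 5755201/2116 ≈ 2719.8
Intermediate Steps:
R(r, F) = 2 (R(r, F) = -12 + 2*(5 + 2) = -12 + 2*7 = -12 + 14 = 2)
O = -8 (O = 41 - 49 = -8)
V = 2 (V = 0*2 + 2 = 0 + 2 = 2)
(O/(-23) - 105/V)² = (-8/(-23) - 105/2)² = (-8*(-1/23) - 105*½)² = (8/23 - 105/2)² = (-2399/46)² = 5755201/2116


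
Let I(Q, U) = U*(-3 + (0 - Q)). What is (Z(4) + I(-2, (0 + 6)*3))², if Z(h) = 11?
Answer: 49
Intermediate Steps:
I(Q, U) = U*(-3 - Q)
(Z(4) + I(-2, (0 + 6)*3))² = (11 - (0 + 6)*3*(3 - 2))² = (11 - 1*6*3*1)² = (11 - 1*18*1)² = (11 - 18)² = (-7)² = 49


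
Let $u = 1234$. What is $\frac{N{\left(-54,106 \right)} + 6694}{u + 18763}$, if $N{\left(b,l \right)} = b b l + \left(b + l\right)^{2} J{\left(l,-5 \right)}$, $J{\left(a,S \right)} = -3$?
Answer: $\frac{307678}{19997} \approx 15.386$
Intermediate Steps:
$N{\left(b,l \right)} = - 3 \left(b + l\right)^{2} + l b^{2}$ ($N{\left(b,l \right)} = b b l + \left(b + l\right)^{2} \left(-3\right) = b^{2} l - 3 \left(b + l\right)^{2} = l b^{2} - 3 \left(b + l\right)^{2} = - 3 \left(b + l\right)^{2} + l b^{2}$)
$\frac{N{\left(-54,106 \right)} + 6694}{u + 18763} = \frac{\left(- 3 \left(-54 + 106\right)^{2} + 106 \left(-54\right)^{2}\right) + 6694}{1234 + 18763} = \frac{\left(- 3 \cdot 52^{2} + 106 \cdot 2916\right) + 6694}{19997} = \left(\left(\left(-3\right) 2704 + 309096\right) + 6694\right) \frac{1}{19997} = \left(\left(-8112 + 309096\right) + 6694\right) \frac{1}{19997} = \left(300984 + 6694\right) \frac{1}{19997} = 307678 \cdot \frac{1}{19997} = \frac{307678}{19997}$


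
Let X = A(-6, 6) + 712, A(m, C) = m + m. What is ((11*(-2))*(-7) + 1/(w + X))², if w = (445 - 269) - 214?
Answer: 10393598601/438244 ≈ 23716.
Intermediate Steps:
A(m, C) = 2*m
w = -38 (w = 176 - 214 = -38)
X = 700 (X = 2*(-6) + 712 = -12 + 712 = 700)
((11*(-2))*(-7) + 1/(w + X))² = ((11*(-2))*(-7) + 1/(-38 + 700))² = (-22*(-7) + 1/662)² = (154 + 1/662)² = (101949/662)² = 10393598601/438244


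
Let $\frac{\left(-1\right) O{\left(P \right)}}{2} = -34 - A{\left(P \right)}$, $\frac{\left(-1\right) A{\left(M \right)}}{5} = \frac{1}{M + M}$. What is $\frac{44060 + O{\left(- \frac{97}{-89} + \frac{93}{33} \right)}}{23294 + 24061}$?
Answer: $\frac{168828833}{181180230} \approx 0.93183$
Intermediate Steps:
$A{\left(M \right)} = - \frac{5}{2 M}$ ($A{\left(M \right)} = - \frac{5}{M + M} = - \frac{5}{2 M}$)
$O{\left(P \right)} = 68 - \frac{5}{P}$ ($O{\left(P \right)} = - 2 \left(-34 - - \frac{5}{2 P}\right) = - 2 \left(-34 + \frac{5}{2 P}\right) = 68 - \frac{5}{P}$)
$\frac{44060 + O{\left(- \frac{97}{-89} + \frac{93}{33} \right)}}{23294 + 24061} = \frac{44060 + \left(68 - \frac{5}{- \frac{97}{-89} + \frac{93}{33}}\right)}{23294 + 24061} = \frac{44060 + \left(68 - \frac{5}{\left(-97\right) \left(- \frac{1}{89}\right) + 93 \cdot \frac{1}{33}}\right)}{47355} = \left(44060 + \left(68 - \frac{5}{\frac{97}{89} + \frac{31}{11}}\right)\right) \frac{1}{47355} = \left(44060 + \left(68 - \frac{5}{\frac{3826}{979}}\right)\right) \frac{1}{47355} = \left(44060 + \left(68 - \frac{4895}{3826}\right)\right) \frac{1}{47355} = \left(44060 + \frac{255273}{3826}\right) \frac{1}{47355} = \frac{168828833}{3826} \cdot \frac{1}{47355} = \frac{168828833}{181180230}$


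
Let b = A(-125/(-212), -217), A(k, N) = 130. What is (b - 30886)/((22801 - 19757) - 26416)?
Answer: 7689/5843 ≈ 1.3159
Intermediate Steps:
b = 130
(b - 30886)/((22801 - 19757) - 26416) = (130 - 30886)/((22801 - 19757) - 26416) = -30756/(3044 - 26416) = -30756/(-23372) = -30756*(-1/23372) = 7689/5843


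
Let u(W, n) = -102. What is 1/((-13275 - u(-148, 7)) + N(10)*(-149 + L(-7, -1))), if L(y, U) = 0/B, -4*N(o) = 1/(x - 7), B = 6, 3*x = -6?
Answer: -36/474377 ≈ -7.5889e-5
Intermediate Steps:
x = -2 (x = (⅓)*(-6) = -2)
N(o) = 1/36 (N(o) = -1/(4*(-2 - 7)) = -¼/(-9) = -¼*(-⅑) = 1/36)
L(y, U) = 0 (L(y, U) = 0/6 = 0*(⅙) = 0)
1/((-13275 - u(-148, 7)) + N(10)*(-149 + L(-7, -1))) = 1/((-13275 - 1*(-102)) + (-149 + 0)/36) = 1/((-13275 + 102) + (1/36)*(-149)) = 1/(-13173 - 149/36) = 1/(-474377/36) = -36/474377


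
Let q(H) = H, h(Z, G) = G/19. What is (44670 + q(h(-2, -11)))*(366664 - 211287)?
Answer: 131871412063/19 ≈ 6.9406e+9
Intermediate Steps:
h(Z, G) = G/19 (h(Z, G) = G*(1/19) = G/19)
(44670 + q(h(-2, -11)))*(366664 - 211287) = (44670 + (1/19)*(-11))*(366664 - 211287) = (44670 - 11/19)*155377 = (848719/19)*155377 = 131871412063/19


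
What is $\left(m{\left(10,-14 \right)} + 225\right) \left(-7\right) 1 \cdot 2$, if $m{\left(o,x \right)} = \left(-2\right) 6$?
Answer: $-2982$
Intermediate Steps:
$m{\left(o,x \right)} = -12$
$\left(m{\left(10,-14 \right)} + 225\right) \left(-7\right) 1 \cdot 2 = \left(-12 + 225\right) \left(-7\right) 1 \cdot 2 = 213 \left(\left(-7\right) 2\right) = 213 \left(-14\right) = -2982$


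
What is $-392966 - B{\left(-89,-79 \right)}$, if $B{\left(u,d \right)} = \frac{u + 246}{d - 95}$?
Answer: $- \frac{68375927}{174} \approx -3.9297 \cdot 10^{5}$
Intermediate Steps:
$B{\left(u,d \right)} = \frac{246 + u}{-95 + d}$
$-392966 - B{\left(-89,-79 \right)} = -392966 - \frac{246 - 89}{-95 - 79} = -392966 - \frac{1}{-174} \cdot 157 = -392966 - \left(- \frac{1}{174}\right) 157 = -392966 - - \frac{157}{174} = -392966 + \frac{157}{174} = - \frac{68375927}{174}$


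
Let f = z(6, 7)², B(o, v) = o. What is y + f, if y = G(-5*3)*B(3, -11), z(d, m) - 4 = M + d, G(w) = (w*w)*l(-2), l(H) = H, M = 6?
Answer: -1094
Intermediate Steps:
G(w) = -2*w² (G(w) = (w*w)*(-2) = w²*(-2) = -2*w²)
z(d, m) = 10 + d (z(d, m) = 4 + (6 + d) = 10 + d)
f = 256 (f = (10 + 6)² = 16² = 256)
y = -1350 (y = -2*(-5*3)²*3 = -2*(-15)²*3 = -2*225*3 = -450*3 = -1350)
y + f = -1350 + 256 = -1094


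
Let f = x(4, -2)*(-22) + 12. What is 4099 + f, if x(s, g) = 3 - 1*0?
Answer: 4045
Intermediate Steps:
x(s, g) = 3 (x(s, g) = 3 + 0 = 3)
f = -54 (f = 3*(-22) + 12 = -66 + 12 = -54)
4099 + f = 4099 - 54 = 4045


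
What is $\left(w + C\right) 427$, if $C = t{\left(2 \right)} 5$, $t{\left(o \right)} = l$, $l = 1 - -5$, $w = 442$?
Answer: $201544$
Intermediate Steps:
$l = 6$ ($l = 1 + 5 = 6$)
$t{\left(o \right)} = 6$
$C = 30$ ($C = 6 \cdot 5 = 30$)
$\left(w + C\right) 427 = \left(442 + 30\right) 427 = 472 \cdot 427 = 201544$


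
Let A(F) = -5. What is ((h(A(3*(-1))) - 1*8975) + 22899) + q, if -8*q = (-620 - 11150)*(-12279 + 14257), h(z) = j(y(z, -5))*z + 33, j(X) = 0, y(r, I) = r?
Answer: 5848179/2 ≈ 2.9241e+6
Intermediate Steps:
h(z) = 33 (h(z) = 0*z + 33 = 0 + 33 = 33)
q = 5820265/2 (q = -(-620 - 11150)*(-12279 + 14257)/8 = -(-5885)*1978/4 = -⅛*(-23281060) = 5820265/2 ≈ 2.9101e+6)
((h(A(3*(-1))) - 1*8975) + 22899) + q = ((33 - 1*8975) + 22899) + 5820265/2 = ((33 - 8975) + 22899) + 5820265/2 = (-8942 + 22899) + 5820265/2 = 13957 + 5820265/2 = 5848179/2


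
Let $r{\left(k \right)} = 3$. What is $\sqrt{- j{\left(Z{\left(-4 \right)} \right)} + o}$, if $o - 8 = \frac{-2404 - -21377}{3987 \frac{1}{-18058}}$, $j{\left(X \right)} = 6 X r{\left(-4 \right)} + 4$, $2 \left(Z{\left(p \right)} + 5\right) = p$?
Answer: $\frac{2 i \sqrt{37887145733}}{1329} \approx 292.92 i$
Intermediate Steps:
$Z{\left(p \right)} = -5 + \frac{p}{2}$
$j{\left(X \right)} = 4 + 18 X$ ($j{\left(X \right)} = 6 X 3 + 4 = 18 X + 4 = 4 + 18 X$)
$o = - \frac{342582538}{3987}$ ($o = 8 + \frac{-2404 - -21377}{3987 \frac{1}{-18058}} = 8 + \frac{-2404 + 21377}{3987 \left(- \frac{1}{18058}\right)} = 8 + \frac{18973}{- \frac{3987}{18058}} = 8 + 18973 \left(- \frac{18058}{3987}\right) = 8 - \frac{342614434}{3987} = - \frac{342582538}{3987} \approx -85925.0$)
$\sqrt{- j{\left(Z{\left(-4 \right)} \right)} + o} = \sqrt{- (4 + 18 \left(-5 + \frac{1}{2} \left(-4\right)\right)) - \frac{342582538}{3987}} = \sqrt{- (4 + 18 \left(-5 - 2\right)) - \frac{342582538}{3987}} = \sqrt{- (4 + 18 \left(-7\right)) - \frac{342582538}{3987}} = \sqrt{- (4 - 126) - \frac{342582538}{3987}} = \sqrt{\left(-1\right) \left(-122\right) - \frac{342582538}{3987}} = \sqrt{122 - \frac{342582538}{3987}} = \sqrt{- \frac{342096124}{3987}} = \frac{2 i \sqrt{37887145733}}{1329}$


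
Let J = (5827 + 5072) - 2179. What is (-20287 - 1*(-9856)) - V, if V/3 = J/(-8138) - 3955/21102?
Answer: -298441162511/28621346 ≈ -10427.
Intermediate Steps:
J = 8720 (J = 10899 - 2179 = 8720)
V = -108097615/28621346 (V = 3*(8720/(-8138) - 3955/21102) = 3*(8720*(-1/8138) - 3955*1/21102) = 3*(-4360/4069 - 3955/21102) = 3*(-108097615/85864038) = -108097615/28621346 ≈ -3.7768)
(-20287 - 1*(-9856)) - V = (-20287 - 1*(-9856)) - 1*(-108097615/28621346) = (-20287 + 9856) + 108097615/28621346 = -10431 + 108097615/28621346 = -298441162511/28621346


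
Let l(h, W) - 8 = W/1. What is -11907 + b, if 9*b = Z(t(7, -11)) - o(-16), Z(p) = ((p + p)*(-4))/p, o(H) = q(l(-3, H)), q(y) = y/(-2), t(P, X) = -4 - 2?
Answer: -35725/3 ≈ -11908.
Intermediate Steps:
l(h, W) = 8 + W (l(h, W) = 8 + W/1 = 8 + W*1 = 8 + W)
t(P, X) = -6
q(y) = -y/2 (q(y) = y*(-½) = -y/2)
o(H) = -4 - H/2 (o(H) = -(8 + H)/2 = -4 - H/2)
Z(p) = -8 (Z(p) = ((2*p)*(-4))/p = (-8*p)/p = -8)
b = -4/3 (b = (-8 - (-4 - ½*(-16)))/9 = (-8 - (-4 + 8))/9 = (-8 - 1*4)/9 = (-8 - 4)/9 = (⅑)*(-12) = -4/3 ≈ -1.3333)
-11907 + b = -11907 - 4/3 = -35725/3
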